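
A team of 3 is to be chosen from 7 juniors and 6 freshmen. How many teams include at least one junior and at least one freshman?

231

Total 3-person selections from all 13: C(13,3) = 286.
Subtract selections that omit an entire group: no juniors → C(6,3) = 20; no freshmen → C(7,3) = 35.
Both groups omitted at once is impossible, so 286 − 55 = 231.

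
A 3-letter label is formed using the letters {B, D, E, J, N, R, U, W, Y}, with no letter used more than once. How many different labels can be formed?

504

Choose and order 3 of the 9 symbols: the first letter has 9 options, the next 8, then 7.
9 × 8 × 7 = 504.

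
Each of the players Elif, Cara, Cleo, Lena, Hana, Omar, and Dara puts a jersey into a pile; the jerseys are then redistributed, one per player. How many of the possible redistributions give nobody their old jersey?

Let Aᵢ be the assignments in which player i gets their old jersey. We want the size of the complement of A₁∪…∪A_7.
By inclusion–exclusion this is Σ_{j=0}^{7} (−1)^j C(7,j)·(7−j)!.
Computing: 5040 − 5040 + 2520 − 840 + 210 − 42 + 7 − 1 = 1854.

1854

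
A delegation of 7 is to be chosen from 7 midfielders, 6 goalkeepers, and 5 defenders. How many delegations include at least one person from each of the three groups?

28987

With no constraint there are C(18,7) = 31824 possible selections.
Subtract selections that omit an entire group: no midfielders → C(11,7) = 330; no goalkeepers → C(12,7) = 792; no defenders → C(13,7) = 1716.
Add back selections omitting two groups (i.e. drawn from a single group): C(7,7) + C(6,7) + C(5,7) = 1.
By inclusion–exclusion: 31824 − 2838 + 1 = 28987.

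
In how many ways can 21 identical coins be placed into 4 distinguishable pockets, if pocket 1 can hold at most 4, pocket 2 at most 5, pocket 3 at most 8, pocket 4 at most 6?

10

By stars and bars, unrestricted non-negative solutions to x_1+…+x_4 = 21 number C(21+3,3) = 2024.
Subtract solutions that violate a single cap (substitute x_i' = x_i − (cap_i+1)): x_1 ≥ 5 gives C(19,3) = 969; x_2 ≥ 6 gives C(18,3) = 816; x_3 ≥ 9 gives C(15,3) = 455; x_4 ≥ 7 gives C(17,3) = 680. Together 2920.
Add back pairs where two caps are both exceeded: 286 + 120 + 220 + 84 + 165 + 56 = 931.
Subtract triples: 4 + 20 + 1 + 0 = 25.
By inclusion–exclusion the count is 2024 − 2920 + 931 − 25 = 10.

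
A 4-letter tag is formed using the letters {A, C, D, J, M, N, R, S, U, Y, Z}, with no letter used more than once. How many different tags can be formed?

This is a permutation of 4 out of 11: P(11,4) = 11!/7!.
11 × 10 × 9 × 8 = 7920.

7920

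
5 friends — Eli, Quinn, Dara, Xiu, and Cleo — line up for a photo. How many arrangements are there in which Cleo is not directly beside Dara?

72

Of the 5! = 120 arrangements, those with Cleo and Dara adjacent number 2 × 4! = 48 (treat the pair as a block with 2 internal orders).
Complementary counting: 120 − 48 = 72.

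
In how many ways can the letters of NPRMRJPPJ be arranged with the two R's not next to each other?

Total arrangements of NPRMRJPPJ: 9!/(3!·2!·2!) = 15120.
If the two R's are adjacent, glue them into one block, leaving 8 items to arrange: (8)!/(3!·2!) = 3360 ways.
Subtracting, 15120 − 3360 = 11760 arrangements keep the R's apart.

11760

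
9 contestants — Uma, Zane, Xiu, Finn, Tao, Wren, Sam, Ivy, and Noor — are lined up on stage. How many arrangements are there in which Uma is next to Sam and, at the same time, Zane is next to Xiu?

Treat {Uma,Sam} as one block (2 orders) and {Zane,Xiu} as another (2 orders).
That leaves 7 units to arrange: 2 × 2 × 7! = 4 × 5040 = 20160.

20160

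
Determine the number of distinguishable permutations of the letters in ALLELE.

ALLELE has 6 letters with E appearing twice and L appearing 3 times.
Dividing 6! = 720 by 3!·2! = 12 for the repeated letters gives 60.

60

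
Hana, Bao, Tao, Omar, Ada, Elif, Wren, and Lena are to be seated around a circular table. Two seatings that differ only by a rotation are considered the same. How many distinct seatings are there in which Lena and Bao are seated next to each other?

Glue Lena and Bao into a block (2 internal orders). Seating 7 units around a circle gives (6)! arrangements.
So 2 × (6)! = 2 × 720 = 1440.

1440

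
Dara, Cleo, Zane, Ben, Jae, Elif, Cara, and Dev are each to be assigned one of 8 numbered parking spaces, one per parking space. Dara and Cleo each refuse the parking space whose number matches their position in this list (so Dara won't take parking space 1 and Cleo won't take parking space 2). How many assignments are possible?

30960

Let Aᵢ (for i ∈ {1, 2}) be the placements that put person i in their forbidden parking space. Any j of these fix j positions, leaving (8−j)! ways to fill the rest, and there are C(2,j) ways to pick which j.
By inclusion–exclusion, the number of valid placements is Σ_{j=0}^{2} (−1)^j C(2,j)·(8−j)!.
Computing: 40320 − 10080 + 720 = 30960.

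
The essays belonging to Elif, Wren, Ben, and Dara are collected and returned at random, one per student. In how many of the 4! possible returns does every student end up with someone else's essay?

This is the derangement count D_4: permutations of 4 items with no fixed point.
By inclusion–exclusion this is Σ_{j=0}^{4} (−1)^j C(4,j)·(4−j)!.
Computing: 24 − 24 + 12 − 4 + 1 = 9.

9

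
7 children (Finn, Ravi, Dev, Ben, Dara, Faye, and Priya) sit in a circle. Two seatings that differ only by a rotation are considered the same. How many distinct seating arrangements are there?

Fix one person's seat to break rotational symmetry; the remaining 6 people can be arranged in (6)! = 720 ways.

720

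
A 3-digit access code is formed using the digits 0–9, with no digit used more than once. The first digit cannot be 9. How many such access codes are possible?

The first digit has 10−1 = 9 choices (anything except 9).
The remaining 2 digits are filled from the other 9 symbols without repetition: 9 × 8 = 72.
Total: 9 × 72 = 648.

648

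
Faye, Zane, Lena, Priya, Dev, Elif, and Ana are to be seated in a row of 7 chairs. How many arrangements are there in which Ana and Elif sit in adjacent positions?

1440

Treat {Ana, Elif} as a single unit. There are 6 units to order, and the pair itself can be ordered 2 ways.
That gives 2 × 6! = 2 × 720 = 1440.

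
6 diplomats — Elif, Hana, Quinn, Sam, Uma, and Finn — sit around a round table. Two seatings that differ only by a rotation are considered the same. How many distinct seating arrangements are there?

Seat Elif anywhere (absorbing the rotational symmetry), then permute the other 5: (5)! = 120.

120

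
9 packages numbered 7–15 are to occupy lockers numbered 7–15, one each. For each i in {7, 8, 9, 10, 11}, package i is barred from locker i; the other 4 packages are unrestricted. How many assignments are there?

Let Aᵢ (for 7 ≤ i ≤ 11) be the placements that put package i in its forbidden locker. Any j of these fix j positions, leaving (9−j)! ways to fill the rest, and there are C(5,j) ways to pick which j.
By inclusion–exclusion, the number of valid placements is Σ_{j=0}^{5} (−1)^j C(5,j)·(9−j)!.
Computing: 362880 − 201600 + 50400 − 7200 + 600 − 24 = 205056.

205056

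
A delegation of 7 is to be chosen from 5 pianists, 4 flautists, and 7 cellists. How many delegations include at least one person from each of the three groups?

Unrestricted: C(16,7) = 11440 ways to pick any 7 of the 16.
Selections missing a whole group: no pianists → C(11,7) = 330; no flautists → C(12,7) = 792; no cellists → C(9,7) = 36.
Add back selections omitting two groups (i.e. drawn from a single group): C(5,7) + C(4,7) + C(7,7) = 1.
By inclusion–exclusion: 11440 − 1158 + 1 = 10283.

10283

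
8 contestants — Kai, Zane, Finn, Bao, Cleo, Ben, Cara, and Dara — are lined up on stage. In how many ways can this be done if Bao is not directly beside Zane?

30240

There are 8! = 40320 arrangements in all. If Bao and Zane are adjacent, merging them into one block gives 2·(7)! = 10080 arrangements.
Complementary counting: 40320 − 10080 = 30240.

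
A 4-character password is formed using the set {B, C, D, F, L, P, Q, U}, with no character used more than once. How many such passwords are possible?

1680

With no repetition, fill the 4 characters in order: 8 choices, then 7, down to 5.
That product is 8 × 7 × 6 × 5 = 1680.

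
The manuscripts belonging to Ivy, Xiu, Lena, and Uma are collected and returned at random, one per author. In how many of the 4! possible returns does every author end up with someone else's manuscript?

Count assignments avoiding every fixed point. For any j of the 4 authors fixed to their own manuscript, the other 4−j can be arranged in (4−j)! ways.
By inclusion–exclusion this is Σ_{j=0}^{4} (−1)^j C(4,j)·(4−j)!.
Computing: 24 − 24 + 12 − 4 + 1 = 9.

9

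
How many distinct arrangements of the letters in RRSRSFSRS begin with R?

Fix R in the first position and arrange the remaining 8 letters.
Those 8 letters have R appearing 3 times and S appearing 4 times, giving (8)!/(4!·3!) = 280.

280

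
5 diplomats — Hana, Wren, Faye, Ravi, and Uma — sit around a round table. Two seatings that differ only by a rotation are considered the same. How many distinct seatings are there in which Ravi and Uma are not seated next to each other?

All circular seatings of 5 people number (4)! = 24.
Seatings with Ravi beside Uma: treat them as a block with 2 internal orders, giving 2 × (3)! = 12.
Subtracting, 24 − 12 = 12.

12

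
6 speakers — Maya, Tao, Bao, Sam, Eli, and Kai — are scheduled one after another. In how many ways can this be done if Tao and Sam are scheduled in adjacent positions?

240

Place the 4 others and the Tao-Sam pair as 5 objects in a line; the pair has 2 internal arrangements.
That gives 2 × 5! = 2 × 120 = 240.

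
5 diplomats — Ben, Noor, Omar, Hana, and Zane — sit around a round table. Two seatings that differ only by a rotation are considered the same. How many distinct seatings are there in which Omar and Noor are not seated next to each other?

All circular seatings of 5 people number (4)! = 24.
Seatings with Omar beside Noor: treat them as a block with 2 internal orders, giving 2 × (3)! = 12.
Subtracting, 24 − 12 = 12.

12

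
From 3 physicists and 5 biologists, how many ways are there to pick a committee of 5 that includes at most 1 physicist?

Split by how many physicists are chosen (0 through 1).
Sum: C(3,0)·C(5,5) + C(3,1)·C(5,4) = 1 + 15 = 16.

16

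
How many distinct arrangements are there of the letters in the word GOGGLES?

Letter multiplicities in GOGGLES: E×1, G×3, L×1, O×1, S×1.
So there are 7! / (3!) = 840 distinguishable arrangements.

840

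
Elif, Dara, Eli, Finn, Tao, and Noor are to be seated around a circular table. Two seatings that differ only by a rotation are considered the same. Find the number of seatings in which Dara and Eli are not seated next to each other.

72

All circular seatings of 6 people number (5)! = 120.
Those with Dara next to Eli: fuse the pair into one unit and seat 5 units around a circle — 2·(4)! = 48.
Subtracting, 120 − 48 = 72.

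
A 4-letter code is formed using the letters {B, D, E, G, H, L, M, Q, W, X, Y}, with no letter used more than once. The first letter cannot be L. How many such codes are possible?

7200

The first letter has 11−1 = 10 choices (anything except L).
The remaining 3 letters are filled from the other 10 symbols without repetition: 10 × 9 × 8 = 720.
Total: 10 × 720 = 7200.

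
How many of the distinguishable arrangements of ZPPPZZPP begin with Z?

With the first slot taken by Z, it remains to arrange the other 7 letters (PPPZZPP).
Those 7 letters have P appearing 5 times and Z appearing twice, giving (7)!/(5!·2!) = 21.

21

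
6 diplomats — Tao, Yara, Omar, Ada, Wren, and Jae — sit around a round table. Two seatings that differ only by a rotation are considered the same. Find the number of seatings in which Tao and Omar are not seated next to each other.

72

Without the restriction there are (5)! = 120 seatings.
Those with Tao next to Omar: fuse the pair into one unit and seat 5 units around a circle — 2·(4)! = 48.
Subtracting, 120 − 48 = 72.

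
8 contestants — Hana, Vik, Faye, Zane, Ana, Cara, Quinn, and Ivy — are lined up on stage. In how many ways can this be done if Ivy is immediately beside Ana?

Treat {Ivy, Ana} as a single unit. There are 7 units to order, and the pair itself can be ordered 2 ways.
So the count is 2·(7)! = 10080.

10080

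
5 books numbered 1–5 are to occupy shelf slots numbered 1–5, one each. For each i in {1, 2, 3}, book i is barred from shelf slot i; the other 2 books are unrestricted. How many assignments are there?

Let Aᵢ (for i ∈ {1, 2, 3}) be the placements that put book i in its forbidden shelf slot. Any j of these fix j positions, leaving (5−j)! ways to fill the rest, and there are C(3,j) ways to pick which j.
By inclusion–exclusion, the number of valid placements is Σ_{j=0}^{3} (−1)^j C(3,j)·(5−j)!.
Computing: 120 − 72 + 18 − 2 = 64.

64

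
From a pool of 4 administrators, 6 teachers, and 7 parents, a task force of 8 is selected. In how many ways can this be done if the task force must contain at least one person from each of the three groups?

Unrestricted: C(17,8) = 24310 ways to pick any 8 of the 17.
Subtract selections that omit an entire group: no administrators → C(13,8) = 1287; no teachers → C(11,8) = 165; no parents → C(10,8) = 45.
Add back selections omitting two groups (i.e. drawn from a single group): C(4,8) + C(6,8) + C(7,8) = 0.
By inclusion–exclusion: 24310 − 1497 + 0 = 22813.

22813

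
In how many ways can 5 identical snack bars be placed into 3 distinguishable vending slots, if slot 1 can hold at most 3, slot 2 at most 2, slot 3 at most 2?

6

By stars and bars, unrestricted non-negative solutions to x_1+…+x_3 = 5 number C(5+2,2) = 21.
Subtract solutions that violate a single cap (substitute x_i' = x_i − (cap_i+1)): x_1 ≥ 4 gives C(3,2) = 3; x_2 ≥ 3 gives C(4,2) = 6; x_3 ≥ 3 gives C(4,2) = 6. Together 15.
No two caps can be exceeded simultaneously, so the pair terms are all 0.
By inclusion–exclusion the count is 21 − 15 + 0 = 6.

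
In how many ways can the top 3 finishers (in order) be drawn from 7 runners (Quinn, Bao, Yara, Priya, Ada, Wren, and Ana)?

210

There are 7 choices for 1st place, 6 for 2nd, and 5 for 3rd.
That gives 7 × 6 × 5 = 210.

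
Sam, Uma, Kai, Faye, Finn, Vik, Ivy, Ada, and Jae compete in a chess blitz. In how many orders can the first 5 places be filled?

This is an ordered selection of 5 from 9: P(9,5).
That gives 9 × 8 × 7 × 6 × 5 = 15120.

15120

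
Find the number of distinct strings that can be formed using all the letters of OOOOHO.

6

Letter multiplicities in OOOOHO: H×1, O×5.
So there are 6! / (5!) = 6 distinguishable arrangements.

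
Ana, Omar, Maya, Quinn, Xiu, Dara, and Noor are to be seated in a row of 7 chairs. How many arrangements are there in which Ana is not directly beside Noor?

3600

There are 7! = 5040 arrangements in all. If Ana and Noor are adjacent, merging them into one block gives 2·(6)! = 1440 arrangements.
So 5040 − 1440 = 3600 arrangements keep them apart.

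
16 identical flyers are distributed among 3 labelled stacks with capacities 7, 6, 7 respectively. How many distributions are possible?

15

By stars and bars, unrestricted non-negative solutions to x_1+…+x_3 = 16 number C(16+2,2) = 153.
Subtract solutions that violate a single cap (substitute x_i' = x_i − (cap_i+1)): x_1 ≥ 8 gives C(10,2) = 45; x_2 ≥ 7 gives C(11,2) = 55; x_3 ≥ 8 gives C(10,2) = 45. Together 145.
Add back pairs where two caps are both exceeded: 3 + 1 + 3 = 7.
By inclusion–exclusion the count is 153 − 145 + 7 = 15.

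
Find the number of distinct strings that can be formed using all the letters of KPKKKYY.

KPKKKYY has 7 letters with K appearing 4 times and Y appearing twice.
Dividing 7! = 5040 by 4!·2! = 48 for the repeated letters gives 105.

105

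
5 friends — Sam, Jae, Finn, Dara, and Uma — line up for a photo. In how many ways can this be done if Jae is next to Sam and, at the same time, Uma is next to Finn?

24

Treat {Jae,Sam} as one block (2 orders) and {Uma,Finn} as another (2 orders).
That leaves 3 units to arrange: 2 × 2 × 3! = 4 × 6 = 24.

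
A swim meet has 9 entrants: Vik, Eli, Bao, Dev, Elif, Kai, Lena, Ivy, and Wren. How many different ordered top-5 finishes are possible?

This is an ordered selection of 5 from 9: P(9,5).
That gives 9 × 8 × 7 × 6 × 5 = 15120.

15120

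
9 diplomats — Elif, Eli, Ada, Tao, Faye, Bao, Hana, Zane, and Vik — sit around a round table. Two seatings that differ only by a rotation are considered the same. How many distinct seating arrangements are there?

40320

Fix one person's seat to break rotational symmetry; the remaining 8 people can be arranged in (8)! = 40320 ways.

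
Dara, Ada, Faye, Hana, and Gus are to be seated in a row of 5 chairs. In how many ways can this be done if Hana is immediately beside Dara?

Glue Hana and Dara into one block (2 internal orders), leaving 4 units to arrange in a row.
So the count is 2·(4)! = 48.

48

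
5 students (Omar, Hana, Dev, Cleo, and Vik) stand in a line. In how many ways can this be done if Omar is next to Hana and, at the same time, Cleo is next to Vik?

Treat {Omar,Hana} as one block (2 orders) and {Cleo,Vik} as another (2 orders).
That leaves 3 units to arrange: 2 × 2 × 3! = 4 × 6 = 24.

24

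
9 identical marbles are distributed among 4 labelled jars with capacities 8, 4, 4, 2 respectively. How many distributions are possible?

By stars and bars, unrestricted non-negative solutions to x_1+…+x_4 = 9 number C(9+3,3) = 220.
Subtract solutions that violate a single cap (substitute x_i' = x_i − (cap_i+1)): x_1 ≥ 9 gives C(3,3) = 1; x_2 ≥ 5 gives C(7,3) = 35; x_3 ≥ 5 gives C(7,3) = 35; x_4 ≥ 3 gives C(9,3) = 84. Together 155.
Add back pairs where two caps are both exceeded: 0 + 0 + 0 + 0 + 4 + 4 = 8.
By inclusion–exclusion the count is 220 − 155 + 8 = 73.

73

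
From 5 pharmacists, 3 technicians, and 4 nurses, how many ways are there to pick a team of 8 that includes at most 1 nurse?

33

Split by how many nurses are chosen (0 through 1).
Sum: C(4,0)·C(8,8) + C(4,1)·C(8,7) = 1 + 32 = 33.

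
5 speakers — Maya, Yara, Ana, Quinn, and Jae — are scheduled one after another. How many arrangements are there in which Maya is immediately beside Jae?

Glue Maya and Jae into one block (2 internal orders), leaving 4 units to arrange in a row.
So the count is 2·(4)! = 48.

48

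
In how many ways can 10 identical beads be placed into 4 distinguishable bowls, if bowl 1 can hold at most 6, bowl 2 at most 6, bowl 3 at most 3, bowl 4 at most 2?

By stars and bars, unrestricted non-negative solutions to x_1+…+x_4 = 10 number C(10+3,3) = 286.
Subtract solutions that violate a single cap (substitute x_i' = x_i − (cap_i+1)): x_1 ≥ 7 gives C(6,3) = 20; x_2 ≥ 7 gives C(6,3) = 20; x_3 ≥ 4 gives C(9,3) = 84; x_4 ≥ 3 gives C(10,3) = 120. Together 244.
Add back pairs where two caps are both exceeded: 0 + 0 + 1 + 0 + 1 + 20 = 22.
By inclusion–exclusion the count is 286 − 244 + 22 = 64.

64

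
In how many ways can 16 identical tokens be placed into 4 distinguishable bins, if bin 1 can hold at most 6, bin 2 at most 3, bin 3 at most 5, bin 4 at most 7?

52

Ignoring the caps, the number of non-negative solutions to x_1+…+x_4 = 16 is C(19,3) = 969.
Subtract solutions that violate a single cap (substitute x_i' = x_i − (cap_i+1)): x_1 ≥ 7 gives C(12,3) = 220; x_2 ≥ 4 gives C(15,3) = 455; x_3 ≥ 6 gives C(13,3) = 286; x_4 ≥ 8 gives C(11,3) = 165. Together 1126.
Add back pairs where two caps are both exceeded: 56 + 20 + 4 + 84 + 35 + 10 = 209.
By inclusion–exclusion the count is 969 − 1126 + 209 = 52.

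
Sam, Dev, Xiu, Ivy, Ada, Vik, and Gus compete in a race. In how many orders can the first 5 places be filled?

There are 7 choices for 1st place, 6 for 2nd, and so on down to 3 for position 5.
That gives 7 × 6 × 5 × 4 × 3 = 2520.

2520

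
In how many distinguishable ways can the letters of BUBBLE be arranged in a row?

BUBBLE has 6 letters with B appearing 3 times.
Dividing 6! = 720 by 3! = 6 for the repeated letters gives 120.

120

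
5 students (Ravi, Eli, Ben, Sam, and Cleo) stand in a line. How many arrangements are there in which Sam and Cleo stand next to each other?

Glue Sam and Cleo into one block (2 internal orders), leaving 4 units to arrange in a row.
That gives 2 × 4! = 2 × 24 = 48.

48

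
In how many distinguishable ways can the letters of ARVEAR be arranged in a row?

ARVEAR has 6 letters with A appearing twice and R appearing twice.
The number of distinct arrangements is 6!/(2!·2!) = 720/4 = 180.

180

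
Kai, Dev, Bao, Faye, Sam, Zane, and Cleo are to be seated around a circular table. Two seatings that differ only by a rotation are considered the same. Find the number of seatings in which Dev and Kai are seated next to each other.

240

Treat {Dev, Kai} as one unit (2 internal orders) and seat the resulting 6 units around the table: (5)! circular arrangements.
So 2 × (5)! = 2 × 120 = 240.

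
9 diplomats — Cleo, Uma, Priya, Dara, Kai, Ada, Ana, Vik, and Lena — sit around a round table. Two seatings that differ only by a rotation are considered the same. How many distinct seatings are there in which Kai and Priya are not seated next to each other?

Without the restriction there are (8)! = 40320 seatings.
Those with Kai next to Priya: fuse the pair into one unit and seat 8 units around a circle — 2·(7)! = 10080.
Subtracting, 40320 − 10080 = 30240.

30240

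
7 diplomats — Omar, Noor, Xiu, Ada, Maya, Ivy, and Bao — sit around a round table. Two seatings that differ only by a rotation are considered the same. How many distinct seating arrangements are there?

Seat Omar anywhere (absorbing the rotational symmetry), then permute the other 6: (6)! = 720.

720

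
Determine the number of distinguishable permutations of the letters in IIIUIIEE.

IIIUIIEE has 8 letters with E appearing twice and I appearing 5 times.
So there are 8! / (5!·2!) = 168 distinguishable arrangements.

168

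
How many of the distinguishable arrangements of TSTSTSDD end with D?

With the last slot taken by D, it remains to arrange the other 7 letters (TSTSTSD).
Those 7 letters have S appearing 3 times and T appearing 3 times, giving (7)!/(3!·3!) = 140.

140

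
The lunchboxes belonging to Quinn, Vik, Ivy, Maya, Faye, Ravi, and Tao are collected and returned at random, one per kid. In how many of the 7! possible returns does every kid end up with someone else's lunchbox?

Count assignments avoiding every fixed point. For any j of the 7 kids fixed to their own lunchbox, the other 7−j can be arranged in (7−j)! ways.
By inclusion–exclusion this is Σ_{j=0}^{7} (−1)^j C(7,j)·(7−j)!.
Computing: 5040 − 5040 + 2520 − 840 + 210 − 42 + 7 − 1 = 1854.

1854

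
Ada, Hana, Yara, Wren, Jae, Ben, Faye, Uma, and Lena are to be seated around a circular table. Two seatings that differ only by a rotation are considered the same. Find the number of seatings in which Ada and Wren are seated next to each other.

Treat {Ada, Wren} as one unit (2 internal orders) and seat the resulting 8 units around the table: (7)! circular arrangements.
So 2 × (7)! = 2 × 5040 = 10080.

10080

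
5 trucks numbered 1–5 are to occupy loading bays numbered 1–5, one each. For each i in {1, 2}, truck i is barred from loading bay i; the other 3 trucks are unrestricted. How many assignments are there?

78

Let Aᵢ (for i ∈ {1, 2}) be the placements that put truck i in its forbidden loading bay. Any j of these fix j positions, leaving (5−j)! ways to fill the rest, and there are C(2,j) ways to pick which j.
By inclusion–exclusion, the number of valid placements is Σ_{j=0}^{2} (−1)^j C(2,j)·(5−j)!.
Computing: 120 − 48 + 6 = 78.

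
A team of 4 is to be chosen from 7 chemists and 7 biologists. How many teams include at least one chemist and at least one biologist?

931

Total 4-person selections from all 14: C(14,4) = 1001.
Selections missing a whole group: no chemists → C(7,4) = 35; no biologists → C(7,4) = 35.
Both groups omitted at once is impossible, so 1001 − 70 = 931.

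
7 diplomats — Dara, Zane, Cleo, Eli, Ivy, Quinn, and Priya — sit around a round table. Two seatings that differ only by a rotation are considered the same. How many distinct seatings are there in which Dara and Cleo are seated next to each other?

240

Treat {Dara, Cleo} as one unit (2 internal orders) and seat the resulting 6 units around the table: (5)! circular arrangements.
So 2 × (5)! = 2 × 120 = 240.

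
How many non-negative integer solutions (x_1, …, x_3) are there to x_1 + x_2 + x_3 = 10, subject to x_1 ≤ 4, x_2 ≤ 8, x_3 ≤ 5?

27

Ignoring the caps, the number of non-negative solutions to x_1+…+x_3 = 10 is C(12,2) = 66.
Subtract solutions that violate a single cap (substitute x_i' = x_i − (cap_i+1)): x_1 ≥ 5 gives C(7,2) = 21; x_2 ≥ 9 gives C(3,2) = 3; x_3 ≥ 6 gives C(6,2) = 15. Together 39.
No two caps can be exceeded simultaneously, so the pair terms are all 0.
By inclusion–exclusion the count is 66 − 39 + 0 = 27.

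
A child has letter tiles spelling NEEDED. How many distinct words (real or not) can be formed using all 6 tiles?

The 6 letters of NEEDED have repeats: D appearing twice and E appearing 3 times.
Dividing 6! = 720 by 3!·2! = 12 for the repeated letters gives 60.

60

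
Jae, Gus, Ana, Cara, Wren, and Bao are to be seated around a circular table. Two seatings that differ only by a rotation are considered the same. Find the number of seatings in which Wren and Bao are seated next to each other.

Treat {Wren, Bao} as one unit (2 internal orders) and seat the resulting 5 units around the table: (4)! circular arrangements.
So 2 × (4)! = 2 × 24 = 48.

48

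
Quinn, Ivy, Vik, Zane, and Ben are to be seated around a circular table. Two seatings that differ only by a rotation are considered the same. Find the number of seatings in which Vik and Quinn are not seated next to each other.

12

All circular seatings of 5 people number (4)! = 24.
Those with Vik next to Quinn: fuse the pair into one unit and seat 4 units around a circle — 2·(3)! = 12.
Subtracting, 24 − 12 = 12.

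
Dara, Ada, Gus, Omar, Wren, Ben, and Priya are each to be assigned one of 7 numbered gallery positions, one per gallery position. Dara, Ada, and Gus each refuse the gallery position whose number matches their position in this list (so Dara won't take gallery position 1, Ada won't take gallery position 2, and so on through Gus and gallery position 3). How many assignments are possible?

Let Aᵢ (for i ∈ {1, 2, 3}) be the placements that put person i in their forbidden gallery position. Any j of these fix j positions, leaving (7−j)! ways to fill the rest, and there are C(3,j) ways to pick which j.
By inclusion–exclusion, the number of valid placements is Σ_{j=0}^{3} (−1)^j C(3,j)·(7−j)!.
Computing: 5040 − 2160 + 360 − 24 = 3216.

3216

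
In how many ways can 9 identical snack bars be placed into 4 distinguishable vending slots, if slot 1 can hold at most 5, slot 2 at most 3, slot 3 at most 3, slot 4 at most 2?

Without the upper bounds there are C(12,3) = 220 ways to split 9 among 4 vending slots.
Subtract solutions that violate a single cap (substitute x_i' = x_i − (cap_i+1)): x_1 ≥ 6 gives C(6,3) = 20; x_2 ≥ 4 gives C(8,3) = 56; x_3 ≥ 4 gives C(8,3) = 56; x_4 ≥ 3 gives C(9,3) = 84. Together 216.
Add back pairs where two caps are both exceeded: 0 + 0 + 1 + 4 + 10 + 10 = 25.
By inclusion–exclusion the count is 220 − 216 + 25 = 29.

29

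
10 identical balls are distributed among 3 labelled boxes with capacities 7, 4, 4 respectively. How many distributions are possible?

Without the upper bounds there are C(12,2) = 66 ways to split 10 among 3 boxes.
Subtract solutions that violate a single cap (substitute x_i' = x_i − (cap_i+1)): x_1 ≥ 8 gives C(4,2) = 6; x_2 ≥ 5 gives C(7,2) = 21; x_3 ≥ 5 gives C(7,2) = 21. Together 48.
Add back pairs where two caps are both exceeded: 0 + 0 + 1 = 1.
By inclusion–exclusion the count is 66 − 48 + 1 = 19.

19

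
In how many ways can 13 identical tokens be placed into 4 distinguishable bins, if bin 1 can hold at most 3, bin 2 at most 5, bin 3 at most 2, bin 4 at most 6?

19

By stars and bars, unrestricted non-negative solutions to x_1+…+x_4 = 13 number C(13+3,3) = 560.
Subtract solutions that violate a single cap (substitute x_i' = x_i − (cap_i+1)): x_1 ≥ 4 gives C(12,3) = 220; x_2 ≥ 6 gives C(10,3) = 120; x_3 ≥ 3 gives C(13,3) = 286; x_4 ≥ 7 gives C(9,3) = 84. Together 710.
Add back pairs where two caps are both exceeded: 20 + 84 + 10 + 35 + 1 + 20 = 170.
Subtract triples: 1 + 0 + 0 + 0 = 1.
By inclusion–exclusion the count is 560 − 710 + 170 − 1 = 19.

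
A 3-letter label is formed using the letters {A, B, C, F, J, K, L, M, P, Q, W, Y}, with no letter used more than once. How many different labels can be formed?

1320

With no repetition, fill the 3 letters in order: 12 choices, then 11, down to 10.
That product is 12 × 11 × 10 = 1320.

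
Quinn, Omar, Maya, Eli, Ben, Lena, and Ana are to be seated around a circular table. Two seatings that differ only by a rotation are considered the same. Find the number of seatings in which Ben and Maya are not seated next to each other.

All circular seatings of 7 people number (6)! = 720.
Those with Ben next to Maya: fuse the pair into one unit and seat 6 units around a circle — 2·(5)! = 240.
Subtracting, 720 − 240 = 480.

480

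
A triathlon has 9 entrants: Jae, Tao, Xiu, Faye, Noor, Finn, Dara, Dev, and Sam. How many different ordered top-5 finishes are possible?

15120

This is an ordered selection of 5 from 9: P(9,5).
That gives 9 × 8 × 7 × 6 × 5 = 15120.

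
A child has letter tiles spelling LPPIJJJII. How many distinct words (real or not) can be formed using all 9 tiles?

5040

Letter multiplicities in LPPIJJJII: I×3, J×3, L×1, P×2.
The number of distinct arrangements is 9!/(3!·3!·2!) = 362880/72 = 5040.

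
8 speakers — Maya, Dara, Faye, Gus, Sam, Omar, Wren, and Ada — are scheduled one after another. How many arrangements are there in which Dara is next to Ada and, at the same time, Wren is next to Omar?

2880

Treat {Dara,Ada} as one block (2 orders) and {Wren,Omar} as another (2 orders).
That leaves 6 units to arrange: 2 × 2 × 6! = 4 × 720 = 2880.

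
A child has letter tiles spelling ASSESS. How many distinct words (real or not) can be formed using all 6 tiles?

30

The 6 letters of ASSESS have repeats: S appearing 4 times.
Dividing 6! = 720 by 4! = 24 for the repeated letters gives 30.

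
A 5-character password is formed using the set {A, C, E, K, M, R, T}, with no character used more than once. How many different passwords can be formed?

2520

This is a permutation of 5 out of 7: P(7,5) = 7!/2!.
That product is 7 × 6 × 5 × 4 × 3 = 2520.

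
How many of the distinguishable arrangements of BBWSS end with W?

Fix W in the last position and arrange the remaining 4 letters.
Those 4 letters have B appearing twice and S appearing twice, giving (4)!/(2!·2!) = 6.

6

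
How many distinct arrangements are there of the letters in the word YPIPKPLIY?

Letter multiplicities in YPIPKPLIY: I×2, K×1, L×1, P×3, Y×2.
So there are 9! / (3!·2!·2!) = 15120 distinguishable arrangements.

15120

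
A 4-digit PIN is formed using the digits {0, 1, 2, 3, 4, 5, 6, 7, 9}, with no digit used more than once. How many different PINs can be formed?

3024

Choose and order 4 of the 9 symbols: the first digit has 9 options, the next 8, then 7, 6.
9 × 8 × 7 × 6 = 3024.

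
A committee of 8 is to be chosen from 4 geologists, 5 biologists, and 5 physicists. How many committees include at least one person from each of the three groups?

2940

Unrestricted: C(14,8) = 3003 ways to pick any 8 of the 14.
Subtract selections that omit an entire group: no geologists → C(10,8) = 45; no biologists → C(9,8) = 9; no physicists → C(9,8) = 9.
Add back selections omitting two groups (i.e. drawn from a single group): C(4,8) + C(5,8) + C(5,8) = 0.
By inclusion–exclusion: 3003 − 63 + 0 = 2940.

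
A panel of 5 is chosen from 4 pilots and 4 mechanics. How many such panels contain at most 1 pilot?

Split by how many pilots are chosen (0 through 1).
Sum: C(4,0)·C(4,5) + C(4,1)·C(4,4) = 0 + 4 = 4.

4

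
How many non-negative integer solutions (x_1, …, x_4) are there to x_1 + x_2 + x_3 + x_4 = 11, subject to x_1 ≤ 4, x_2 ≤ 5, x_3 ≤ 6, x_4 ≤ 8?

180

Without the upper bounds there are C(14,3) = 364 ways to split 11 among 4 variables.
Subtract solutions that violate a single cap (substitute x_i' = x_i − (cap_i+1)): x_1 ≥ 5 gives C(9,3) = 84; x_2 ≥ 6 gives C(8,3) = 56; x_3 ≥ 7 gives C(7,3) = 35; x_4 ≥ 9 gives C(5,3) = 10. Together 185.
Add back pairs where two caps are both exceeded: 1 + 0 + 0 + 0 + 0 + 0 = 1.
By inclusion–exclusion the count is 364 − 185 + 1 = 180.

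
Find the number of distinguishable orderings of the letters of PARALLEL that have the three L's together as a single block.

360

Treat the 3 copies of L as a single block. The multiset to arrange is then {LLL, A, A, E, P, R}, 6 items in all.
That gives (6)!/(2!) = 360 arrangements.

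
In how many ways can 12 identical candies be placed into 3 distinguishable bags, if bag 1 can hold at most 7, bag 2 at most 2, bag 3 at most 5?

6

By stars and bars, unrestricted non-negative solutions to x_1+…+x_3 = 12 number C(12+2,2) = 91.
Subtract solutions that violate a single cap (substitute x_i' = x_i − (cap_i+1)): x_1 ≥ 8 gives C(6,2) = 15; x_2 ≥ 3 gives C(11,2) = 55; x_3 ≥ 6 gives C(8,2) = 28. Together 98.
Add back pairs where two caps are both exceeded: 3 + 0 + 10 = 13.
By inclusion–exclusion the count is 91 − 98 + 13 = 6.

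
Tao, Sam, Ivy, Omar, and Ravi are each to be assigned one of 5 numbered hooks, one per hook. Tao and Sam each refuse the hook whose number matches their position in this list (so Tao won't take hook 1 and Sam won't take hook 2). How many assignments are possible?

78

Let Aᵢ (for i ∈ {1, 2}) be the placements that put person i in their forbidden hook. Any j of these fix j positions, leaving (5−j)! ways to fill the rest, and there are C(2,j) ways to pick which j.
By inclusion–exclusion, the number of valid placements is Σ_{j=0}^{2} (−1)^j C(2,j)·(5−j)!.
Computing: 120 − 48 + 6 = 78.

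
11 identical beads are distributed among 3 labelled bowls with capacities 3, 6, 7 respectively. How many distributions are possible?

Ignoring the caps, the number of non-negative solutions to x_1+…+x_3 = 11 is C(13,2) = 78.
Subtract solutions that violate a single cap (substitute x_i' = x_i − (cap_i+1)): x_1 ≥ 4 gives C(9,2) = 36; x_2 ≥ 7 gives C(6,2) = 15; x_3 ≥ 8 gives C(5,2) = 10. Together 61.
Add back pairs where two caps are both exceeded: 1 + 0 + 0 = 1.
By inclusion–exclusion the count is 78 − 61 + 1 = 18.

18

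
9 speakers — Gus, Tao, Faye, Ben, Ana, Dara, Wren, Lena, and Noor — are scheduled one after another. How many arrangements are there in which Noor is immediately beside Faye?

80640

Place the 7 others and the Noor-Faye pair as 8 objects in a line; the pair has 2 internal arrangements.
That gives 2 × 8! = 2 × 40320 = 80640.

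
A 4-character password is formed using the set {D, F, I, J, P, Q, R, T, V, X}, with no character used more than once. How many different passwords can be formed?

5040

This is a permutation of 4 out of 10: P(10,4) = 10!/6!.
That product is 10 × 9 × 8 × 7 = 5040.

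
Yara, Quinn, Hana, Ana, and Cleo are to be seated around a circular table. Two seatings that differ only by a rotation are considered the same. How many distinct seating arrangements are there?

Seat Yara anywhere (absorbing the rotational symmetry), then permute the other 4: (4)! = 24.

24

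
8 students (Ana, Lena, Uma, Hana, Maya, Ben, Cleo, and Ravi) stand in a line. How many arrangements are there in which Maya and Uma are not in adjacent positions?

30240

There are 8! = 40320 arrangements in all. If Maya and Uma are adjacent, merging them into one block gives 2·(7)! = 10080 arrangements.
So 40320 − 10080 = 30240 arrangements keep them apart.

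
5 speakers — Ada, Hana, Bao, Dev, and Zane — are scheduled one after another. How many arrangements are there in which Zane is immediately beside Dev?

48

Place the 3 others and the Zane-Dev pair as 4 objects in a line; the pair has 2 internal arrangements.
So the count is 2·(4)! = 48.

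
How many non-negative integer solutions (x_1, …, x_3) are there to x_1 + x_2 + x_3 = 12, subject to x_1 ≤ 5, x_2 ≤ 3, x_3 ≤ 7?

Ignoring the caps, the number of non-negative solutions to x_1+…+x_3 = 12 is C(14,2) = 91.
Subtract solutions that violate a single cap (substitute x_i' = x_i − (cap_i+1)): x_1 ≥ 6 gives C(8,2) = 28; x_2 ≥ 4 gives C(10,2) = 45; x_3 ≥ 8 gives C(6,2) = 15. Together 88.
Add back pairs where two caps are both exceeded: 6 + 0 + 1 = 7.
By inclusion–exclusion the count is 91 − 88 + 7 = 10.

10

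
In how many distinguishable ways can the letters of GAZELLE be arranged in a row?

1260

Letter multiplicities in GAZELLE: A×1, E×2, G×1, L×2, Z×1.
The number of distinct arrangements is 7!/(2!·2!) = 5040/4 = 1260.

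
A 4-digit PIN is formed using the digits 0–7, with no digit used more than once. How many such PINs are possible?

1680

This is a permutation of 4 out of 8: P(8,4) = 8!/4!.
That product is 8 × 7 × 6 × 5 = 1680.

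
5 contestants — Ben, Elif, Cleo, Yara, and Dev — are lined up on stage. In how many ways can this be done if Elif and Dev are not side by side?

There are 5! = 120 arrangements in all. If Elif and Dev are adjacent, merging them into one block gives 2·(4)! = 48 arrangements.
So 120 − 48 = 72 arrangements keep them apart.

72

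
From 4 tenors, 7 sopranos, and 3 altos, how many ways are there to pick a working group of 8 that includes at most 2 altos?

2541

Split by how many altos are chosen (0 through 2).
Sum: C(3,0)·C(11,8) + C(3,1)·C(11,7) + C(3,2)·C(11,6) = 165 + 990 + 1386 = 2541.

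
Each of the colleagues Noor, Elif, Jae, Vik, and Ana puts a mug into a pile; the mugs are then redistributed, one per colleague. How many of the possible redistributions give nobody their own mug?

44

Count assignments avoiding every fixed point. For any j of the 5 colleagues fixed to their own mug, the other 5−j can be arranged in (5−j)! ways.
By inclusion–exclusion this is Σ_{j=0}^{5} (−1)^j C(5,j)·(5−j)!.
Computing: 120 − 120 + 60 − 20 + 5 − 1 = 44.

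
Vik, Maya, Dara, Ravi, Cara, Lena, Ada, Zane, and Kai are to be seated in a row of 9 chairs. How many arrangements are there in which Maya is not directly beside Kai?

There are 9! = 362880 arrangements in all. If Maya and Kai are adjacent, merging them into one block gives 2·(8)! = 80640 arrangements.
So 362880 − 80640 = 282240 arrangements keep them apart.

282240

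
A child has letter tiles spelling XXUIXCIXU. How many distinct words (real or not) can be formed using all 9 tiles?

XXUIXCIXU has 9 letters with I appearing twice, U appearing twice, and X appearing 4 times.
So there are 9! / (4!·2!·2!) = 3780 distinguishable arrangements.

3780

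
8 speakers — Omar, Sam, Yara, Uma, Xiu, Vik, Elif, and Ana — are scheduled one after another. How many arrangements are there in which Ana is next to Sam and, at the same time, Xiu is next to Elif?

2880

Treat {Ana,Sam} as one block (2 orders) and {Xiu,Elif} as another (2 orders).
That leaves 6 units to arrange: 2 × 2 × 6! = 4 × 720 = 2880.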